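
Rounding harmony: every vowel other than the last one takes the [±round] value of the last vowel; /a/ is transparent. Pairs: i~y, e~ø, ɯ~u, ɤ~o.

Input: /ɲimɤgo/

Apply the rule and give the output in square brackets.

[ɲymogo]

/i/ harmonizes with /o/ ([+round]) → [y]
/ɤ/ harmonizes with /o/ ([+round]) → [o]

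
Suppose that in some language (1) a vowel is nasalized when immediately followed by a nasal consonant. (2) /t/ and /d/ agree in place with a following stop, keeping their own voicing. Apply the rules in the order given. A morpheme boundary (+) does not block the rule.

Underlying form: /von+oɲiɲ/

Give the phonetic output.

[võn+õɲĩɲ]

Rule 1: /o/ before nasal /n/ → [õ]
Rule 1: /o/ before nasal /ɲ/ → [õ]
Rule 1: /i/ before nasal /ɲ/ → [ĩ]
After rule 1: võn+õɲĩɲ
Rule 2: no segment meets the rule's conditions; no change.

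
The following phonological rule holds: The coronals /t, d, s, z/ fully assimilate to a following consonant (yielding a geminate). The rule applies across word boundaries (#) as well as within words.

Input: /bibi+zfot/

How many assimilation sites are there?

/z/ before /f/ → [f] (total assimilation)
1 segment changes.

1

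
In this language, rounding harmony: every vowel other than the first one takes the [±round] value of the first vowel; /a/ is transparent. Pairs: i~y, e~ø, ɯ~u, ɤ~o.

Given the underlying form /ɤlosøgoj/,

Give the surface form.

/o/ harmonizes with /ɤ/ ([-round]) → [ɤ]
/ø/ harmonizes with /ɤ/ ([-round]) → [e]
/o/ harmonizes with /ɤ/ ([-round]) → [ɤ]

[ɤlɤsegɤj]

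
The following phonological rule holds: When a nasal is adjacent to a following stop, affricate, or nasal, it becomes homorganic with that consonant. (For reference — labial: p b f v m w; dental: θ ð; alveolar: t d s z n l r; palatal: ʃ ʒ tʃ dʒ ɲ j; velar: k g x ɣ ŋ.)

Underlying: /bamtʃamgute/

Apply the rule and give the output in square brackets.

/m/ before /tʃ/ (palatal) → [ɲ]
/m/ before /g/ (velar) → [ŋ]

[baɲtʃaŋgute]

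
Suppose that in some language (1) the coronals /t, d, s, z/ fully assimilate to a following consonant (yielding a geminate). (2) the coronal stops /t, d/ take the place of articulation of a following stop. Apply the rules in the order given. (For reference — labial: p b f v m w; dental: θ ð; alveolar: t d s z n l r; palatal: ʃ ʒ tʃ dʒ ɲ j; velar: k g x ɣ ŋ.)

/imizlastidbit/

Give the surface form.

Rule 1: /z/ before /l/ → [l] (total assimilation)
Rule 1: /s/ before /t/ → [t] (total assimilation)
Rule 1: /d/ before /b/ → [b] (total assimilation)
After rule 1: imillattibbit
Rule 2: no segment meets the rule's conditions; no change.

[imillattibbit]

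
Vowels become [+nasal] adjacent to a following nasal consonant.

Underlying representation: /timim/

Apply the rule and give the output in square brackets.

[tĩmĩm]

/i/ before nasal /m/ → [ĩ]
/i/ before nasal /m/ → [ĩ]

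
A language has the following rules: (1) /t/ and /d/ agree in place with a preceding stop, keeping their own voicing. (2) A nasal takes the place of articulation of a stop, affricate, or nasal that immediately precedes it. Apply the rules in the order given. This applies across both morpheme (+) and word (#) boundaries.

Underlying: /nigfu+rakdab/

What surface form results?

Rule 1: /d/ after /k/ (velar) → [g]
After rule 1: nigfu+rakgab
Rule 2: no segment meets the rule's conditions; no change.

[nigfu+rakgab]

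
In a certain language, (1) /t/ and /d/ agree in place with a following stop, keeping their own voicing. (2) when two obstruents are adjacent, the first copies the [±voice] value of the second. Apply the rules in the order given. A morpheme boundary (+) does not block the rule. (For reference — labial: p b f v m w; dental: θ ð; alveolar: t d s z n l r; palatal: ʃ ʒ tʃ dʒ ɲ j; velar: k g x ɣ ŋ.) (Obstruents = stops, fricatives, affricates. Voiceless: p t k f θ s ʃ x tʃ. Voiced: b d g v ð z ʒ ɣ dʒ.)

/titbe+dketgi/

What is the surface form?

Rule 1: /t/ before /b/ (labial) → [p]
Rule 1: /d/ before /k/ (velar) → [g]
Rule 1: /t/ before /g/ (velar) → [k]
After rule 1: tipbe+gkekgi
Rule 2: /p/ before /b/ (voiced) → [b]
Rule 2: /g/ before /k/ (voiceless) → [k]
Rule 2: /k/ before /g/ (voiced) → [g]

[tibbe+kkeggi]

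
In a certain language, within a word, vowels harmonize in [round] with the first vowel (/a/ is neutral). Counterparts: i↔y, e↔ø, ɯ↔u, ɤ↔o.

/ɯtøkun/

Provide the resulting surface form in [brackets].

/ø/ harmonizes with /ɯ/ ([-round]) → [e]
/u/ harmonizes with /ɯ/ ([-round]) → [ɯ]

[ɯtekɯn]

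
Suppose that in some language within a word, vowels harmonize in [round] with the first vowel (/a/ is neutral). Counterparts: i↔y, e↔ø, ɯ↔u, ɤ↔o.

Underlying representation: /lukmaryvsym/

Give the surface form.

no segment meets the rule's conditions; no change.

[lukmaryvsym]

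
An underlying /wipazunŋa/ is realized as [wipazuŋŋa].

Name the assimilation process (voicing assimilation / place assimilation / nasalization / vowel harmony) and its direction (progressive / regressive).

/n/→[ŋ].
Each target copies a feature from the following segment, so the direction is regressive.

place assimilation, regressive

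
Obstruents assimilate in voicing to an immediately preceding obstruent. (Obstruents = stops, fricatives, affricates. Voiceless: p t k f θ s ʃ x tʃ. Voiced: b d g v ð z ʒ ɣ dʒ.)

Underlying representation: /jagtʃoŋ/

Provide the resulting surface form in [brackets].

[jagdʒoŋ]

/tʃ/ after /g/ (voiced) → [dʒ]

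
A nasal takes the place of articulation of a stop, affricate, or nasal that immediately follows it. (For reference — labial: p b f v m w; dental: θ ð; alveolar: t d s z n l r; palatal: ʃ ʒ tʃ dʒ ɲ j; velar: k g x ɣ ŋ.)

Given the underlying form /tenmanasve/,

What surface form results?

[temmanasve]

/n/ before /m/ (labial) → [m]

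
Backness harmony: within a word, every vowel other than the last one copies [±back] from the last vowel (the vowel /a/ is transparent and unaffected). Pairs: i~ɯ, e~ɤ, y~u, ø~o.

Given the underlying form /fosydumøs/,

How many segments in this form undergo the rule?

/o/ harmonizes with /ø/ ([-back]) → [ø]
/u/ harmonizes with /ø/ ([-back]) → [y]
2 segments change.

2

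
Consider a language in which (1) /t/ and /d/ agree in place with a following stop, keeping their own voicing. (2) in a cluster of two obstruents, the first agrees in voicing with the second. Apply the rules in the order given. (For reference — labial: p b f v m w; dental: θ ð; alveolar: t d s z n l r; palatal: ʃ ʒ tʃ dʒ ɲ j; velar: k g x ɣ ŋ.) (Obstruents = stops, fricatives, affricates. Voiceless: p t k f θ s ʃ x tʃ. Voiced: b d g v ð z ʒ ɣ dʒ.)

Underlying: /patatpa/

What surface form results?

Rule 1: /t/ before /p/ (labial) → [p]
After rule 1: patappa
Rule 2: no segment meets the rule's conditions; no change.

[patappa]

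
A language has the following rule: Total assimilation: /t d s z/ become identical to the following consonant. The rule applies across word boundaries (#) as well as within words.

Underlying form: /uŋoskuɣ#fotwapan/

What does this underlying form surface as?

[uŋokkuɣ#fowwapan]

/s/ before /k/ → [k] (total assimilation)
/t/ before /w/ → [w] (total assimilation)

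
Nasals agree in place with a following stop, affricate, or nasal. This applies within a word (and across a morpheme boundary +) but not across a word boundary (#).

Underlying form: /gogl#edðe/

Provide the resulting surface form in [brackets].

no segment meets the rule's conditions; no change.

[gogl#edðe]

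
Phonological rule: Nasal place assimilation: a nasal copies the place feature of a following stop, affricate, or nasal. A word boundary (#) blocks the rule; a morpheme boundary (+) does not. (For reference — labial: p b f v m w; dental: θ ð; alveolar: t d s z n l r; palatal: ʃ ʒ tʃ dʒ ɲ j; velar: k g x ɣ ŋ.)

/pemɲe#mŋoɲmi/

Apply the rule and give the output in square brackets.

/m/ before /ɲ/ (palatal) → [ɲ]
/m/ before /ŋ/ (velar) → [ŋ]
/ɲ/ before /m/ (labial) → [m]

[peɲɲe#ŋŋommi]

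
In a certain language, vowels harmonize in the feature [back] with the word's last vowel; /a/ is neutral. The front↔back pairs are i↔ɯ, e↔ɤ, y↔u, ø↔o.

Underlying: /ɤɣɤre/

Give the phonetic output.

[eɣere]

/ɤ/ harmonizes with /e/ ([-back]) → [e]
/ɤ/ harmonizes with /e/ ([-back]) → [e]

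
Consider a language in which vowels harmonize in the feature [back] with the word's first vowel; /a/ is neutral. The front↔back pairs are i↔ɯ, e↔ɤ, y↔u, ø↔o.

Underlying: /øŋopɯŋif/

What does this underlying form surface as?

/o/ harmonizes with /ø/ ([-back]) → [ø]
/ɯ/ harmonizes with /ø/ ([-back]) → [i]

[øŋøpiŋif]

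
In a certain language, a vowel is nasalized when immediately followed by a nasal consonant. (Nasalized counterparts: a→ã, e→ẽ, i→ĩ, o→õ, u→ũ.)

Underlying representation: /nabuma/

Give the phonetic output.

/u/ before nasal /m/ → [ũ]

[nabũma]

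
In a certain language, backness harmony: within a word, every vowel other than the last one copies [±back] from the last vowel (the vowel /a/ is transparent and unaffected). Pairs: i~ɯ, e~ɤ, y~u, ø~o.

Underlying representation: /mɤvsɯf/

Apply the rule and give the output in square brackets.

no segment meets the rule's conditions; no change.

[mɤvsɯf]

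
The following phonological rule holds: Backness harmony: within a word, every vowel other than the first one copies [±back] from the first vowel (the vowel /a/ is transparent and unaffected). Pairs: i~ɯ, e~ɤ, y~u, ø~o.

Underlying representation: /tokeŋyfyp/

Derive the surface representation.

[tokɤŋufup]

/e/ harmonizes with /o/ ([+back]) → [ɤ]
/y/ harmonizes with /o/ ([+back]) → [u]
/y/ harmonizes with /o/ ([+back]) → [u]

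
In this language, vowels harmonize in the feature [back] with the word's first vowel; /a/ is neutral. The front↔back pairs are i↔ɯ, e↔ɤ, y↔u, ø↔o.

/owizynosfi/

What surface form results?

/i/ harmonizes with /o/ ([+back]) → [ɯ]
/y/ harmonizes with /o/ ([+back]) → [u]
/i/ harmonizes with /o/ ([+back]) → [ɯ]

[owɯzunosfɯ]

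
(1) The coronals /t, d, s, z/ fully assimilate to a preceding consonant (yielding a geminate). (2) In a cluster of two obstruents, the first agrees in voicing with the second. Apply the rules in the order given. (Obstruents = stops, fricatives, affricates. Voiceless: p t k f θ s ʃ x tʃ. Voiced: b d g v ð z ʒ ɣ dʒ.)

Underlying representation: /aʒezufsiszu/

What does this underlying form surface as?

Rule 1: /s/ after /f/ → [f] (total assimilation)
Rule 1: /z/ after /s/ → [s] (total assimilation)
After rule 1: aʒezuffissu
Rule 2: no segment meets the rule's conditions; no change.

[aʒezuffissu]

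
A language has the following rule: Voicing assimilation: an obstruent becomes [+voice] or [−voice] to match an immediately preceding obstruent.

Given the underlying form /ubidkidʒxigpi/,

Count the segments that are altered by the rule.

/k/ after /d/ (voiced) → [g]
/x/ after /dʒ/ (voiced) → [ɣ]
/p/ after /g/ (voiced) → [b]
3 segments change.

3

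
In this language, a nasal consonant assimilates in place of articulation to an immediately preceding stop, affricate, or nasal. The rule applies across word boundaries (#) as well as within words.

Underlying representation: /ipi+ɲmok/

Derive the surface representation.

/m/ after /ɲ/ (palatal) → [ɲ]

[ipi+ɲɲok]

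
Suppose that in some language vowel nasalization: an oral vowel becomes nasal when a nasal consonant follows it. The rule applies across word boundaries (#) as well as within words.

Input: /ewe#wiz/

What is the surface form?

[ewe#wiz]

no segment meets the rule's conditions; no change.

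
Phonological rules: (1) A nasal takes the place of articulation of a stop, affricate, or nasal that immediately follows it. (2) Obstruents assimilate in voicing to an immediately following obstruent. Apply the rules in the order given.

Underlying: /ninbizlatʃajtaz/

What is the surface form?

[nimbizlatʃajtaz]

Rule 1: /n/ before /b/ (labial) → [m]
After rule 1: nimbizlatʃajtaz
Rule 2: no segment meets the rule's conditions; no change.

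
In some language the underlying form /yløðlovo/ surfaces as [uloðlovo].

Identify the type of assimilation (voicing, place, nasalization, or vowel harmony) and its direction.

/y/→[u] /ø/→[o].
Vowels agree with the last vowel, so the harmony is regressive.

vowel harmony, regressive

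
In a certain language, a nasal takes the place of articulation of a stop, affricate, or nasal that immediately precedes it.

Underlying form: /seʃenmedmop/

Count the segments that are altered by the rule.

2

/m/ after /n/ (alveolar) → [n]
/m/ after /d/ (alveolar) → [n]
2 segments change.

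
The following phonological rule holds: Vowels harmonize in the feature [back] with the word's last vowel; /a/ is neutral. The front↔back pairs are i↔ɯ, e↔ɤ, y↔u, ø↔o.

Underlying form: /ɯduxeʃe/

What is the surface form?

[idyxeʃe]

/ɯ/ harmonizes with /e/ ([-back]) → [i]
/u/ harmonizes with /e/ ([-back]) → [y]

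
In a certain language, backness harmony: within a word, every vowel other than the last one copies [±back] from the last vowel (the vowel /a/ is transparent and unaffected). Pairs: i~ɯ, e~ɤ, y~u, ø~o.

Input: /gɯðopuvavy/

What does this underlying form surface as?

/ɯ/ harmonizes with /y/ ([-back]) → [i]
/o/ harmonizes with /y/ ([-back]) → [ø]
/u/ harmonizes with /y/ ([-back]) → [y]

[giðøpyvavy]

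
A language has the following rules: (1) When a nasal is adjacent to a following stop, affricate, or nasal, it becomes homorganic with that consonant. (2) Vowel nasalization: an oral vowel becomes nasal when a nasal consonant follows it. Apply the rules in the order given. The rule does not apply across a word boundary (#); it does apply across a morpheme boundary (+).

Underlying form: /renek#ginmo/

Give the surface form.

[rẽnek#gĩmmo]

Rule 1: /n/ before /m/ (labial) → [m]
After rule 1: renek#gimmo
Rule 2: /e/ before nasal /n/ → [ẽ]
Rule 2: /i/ before nasal /m/ → [ĩ]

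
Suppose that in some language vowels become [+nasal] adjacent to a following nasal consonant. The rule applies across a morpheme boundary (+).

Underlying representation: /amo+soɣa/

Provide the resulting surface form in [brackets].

[ãmo+soɣa]

/a/ before nasal /m/ → [ã]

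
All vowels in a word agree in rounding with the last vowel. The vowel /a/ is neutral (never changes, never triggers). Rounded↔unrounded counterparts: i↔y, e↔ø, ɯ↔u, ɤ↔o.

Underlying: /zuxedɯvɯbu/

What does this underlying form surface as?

[zuxøduvubu]

/e/ harmonizes with /u/ ([+round]) → [ø]
/ɯ/ harmonizes with /u/ ([+round]) → [u]
/ɯ/ harmonizes with /u/ ([+round]) → [u]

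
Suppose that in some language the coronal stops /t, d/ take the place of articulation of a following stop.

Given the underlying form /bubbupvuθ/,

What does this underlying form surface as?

[bubbupvuθ]

no segment meets the rule's conditions; no change.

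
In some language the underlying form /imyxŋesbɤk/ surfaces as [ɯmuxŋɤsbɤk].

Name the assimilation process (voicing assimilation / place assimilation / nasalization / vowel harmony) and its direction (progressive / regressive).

vowel harmony, regressive

/i/→[ɯ] /y/→[u] /e/→[ɤ].
Vowels agree with the last vowel, so the harmony is regressive.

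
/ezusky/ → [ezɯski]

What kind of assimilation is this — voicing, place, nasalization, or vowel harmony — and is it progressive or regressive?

/u/→[ɯ] /y/→[i].
Vowels agree with the first vowel, so the harmony is progressive.

vowel harmony, progressive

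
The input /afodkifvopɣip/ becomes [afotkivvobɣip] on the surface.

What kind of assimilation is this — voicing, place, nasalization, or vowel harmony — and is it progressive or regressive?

voicing assimilation, regressive

/d/→[t] /f/→[v] /p/→[b].
Each target copies a feature from the following segment, so the direction is regressive.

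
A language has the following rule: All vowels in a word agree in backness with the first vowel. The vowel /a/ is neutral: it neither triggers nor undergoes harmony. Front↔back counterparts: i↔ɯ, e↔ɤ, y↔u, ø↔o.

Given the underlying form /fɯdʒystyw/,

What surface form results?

/y/ harmonizes with /ɯ/ ([+back]) → [u]
/y/ harmonizes with /ɯ/ ([+back]) → [u]

[fɯdʒustuw]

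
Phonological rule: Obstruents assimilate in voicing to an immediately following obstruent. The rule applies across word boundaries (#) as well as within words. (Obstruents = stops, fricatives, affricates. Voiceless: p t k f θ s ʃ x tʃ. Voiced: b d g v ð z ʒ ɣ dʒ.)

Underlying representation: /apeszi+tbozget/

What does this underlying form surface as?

[apezzi+dbozget]

/s/ before /z/ (voiced) → [z]
/t/ before /b/ (voiced) → [d]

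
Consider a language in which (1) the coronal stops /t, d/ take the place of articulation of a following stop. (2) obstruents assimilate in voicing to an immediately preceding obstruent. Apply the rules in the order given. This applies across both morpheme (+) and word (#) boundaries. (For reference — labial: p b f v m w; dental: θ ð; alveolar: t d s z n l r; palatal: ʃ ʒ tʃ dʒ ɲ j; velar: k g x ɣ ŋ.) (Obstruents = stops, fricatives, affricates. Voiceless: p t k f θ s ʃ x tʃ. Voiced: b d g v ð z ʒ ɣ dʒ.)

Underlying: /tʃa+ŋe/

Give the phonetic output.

Rule 1: no segment meets the rule's conditions; no change.
After rule 1: tʃa+ŋe
Rule 2: no segment meets the rule's conditions; no change.

[tʃa+ŋe]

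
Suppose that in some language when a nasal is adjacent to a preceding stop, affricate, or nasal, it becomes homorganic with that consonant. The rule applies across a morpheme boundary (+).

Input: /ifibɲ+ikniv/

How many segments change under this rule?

/ɲ/ after /b/ (labial) → [m]
/n/ after /k/ (velar) → [ŋ]
2 segments change.

2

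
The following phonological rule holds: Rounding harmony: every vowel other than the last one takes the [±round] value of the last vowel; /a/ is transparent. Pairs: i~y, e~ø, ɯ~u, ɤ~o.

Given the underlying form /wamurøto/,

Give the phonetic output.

[wamurøto]

no segment meets the rule's conditions; no change.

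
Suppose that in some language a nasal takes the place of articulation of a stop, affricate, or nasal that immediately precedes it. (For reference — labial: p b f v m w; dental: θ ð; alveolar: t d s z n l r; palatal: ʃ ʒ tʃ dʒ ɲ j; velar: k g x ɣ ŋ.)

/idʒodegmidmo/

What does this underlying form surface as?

/m/ after /g/ (velar) → [ŋ]
/m/ after /d/ (alveolar) → [n]

[idʒodegŋidno]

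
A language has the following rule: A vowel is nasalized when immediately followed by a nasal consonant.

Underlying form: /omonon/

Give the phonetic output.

[õmõnõn]

/o/ before nasal /m/ → [õ]
/o/ before nasal /n/ → [õ]
/o/ before nasal /n/ → [õ]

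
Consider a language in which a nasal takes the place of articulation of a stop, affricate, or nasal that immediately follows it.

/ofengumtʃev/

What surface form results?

/n/ before /g/ (velar) → [ŋ]
/m/ before /tʃ/ (palatal) → [ɲ]

[ofeŋguɲtʃev]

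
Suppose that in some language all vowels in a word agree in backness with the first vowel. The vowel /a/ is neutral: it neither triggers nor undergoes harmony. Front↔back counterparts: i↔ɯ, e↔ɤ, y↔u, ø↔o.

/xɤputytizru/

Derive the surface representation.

[xɤpututɯzru]

/y/ harmonizes with /ɤ/ ([+back]) → [u]
/i/ harmonizes with /ɤ/ ([+back]) → [ɯ]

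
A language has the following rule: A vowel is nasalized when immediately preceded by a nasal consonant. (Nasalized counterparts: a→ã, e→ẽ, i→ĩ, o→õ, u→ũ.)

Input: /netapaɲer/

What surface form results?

/e/ after nasal /n/ → [ẽ]
/e/ after nasal /ɲ/ → [ẽ]

[nẽtapaɲẽr]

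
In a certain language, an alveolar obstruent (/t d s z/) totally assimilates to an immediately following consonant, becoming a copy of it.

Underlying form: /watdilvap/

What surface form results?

[waddilvap]

/t/ before /d/ → [d] (total assimilation)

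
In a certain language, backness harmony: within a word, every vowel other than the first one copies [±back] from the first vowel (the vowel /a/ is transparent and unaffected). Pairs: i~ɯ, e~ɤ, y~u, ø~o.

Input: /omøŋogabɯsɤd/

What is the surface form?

/ø/ harmonizes with /o/ ([+back]) → [o]

[omoŋogabɯsɤd]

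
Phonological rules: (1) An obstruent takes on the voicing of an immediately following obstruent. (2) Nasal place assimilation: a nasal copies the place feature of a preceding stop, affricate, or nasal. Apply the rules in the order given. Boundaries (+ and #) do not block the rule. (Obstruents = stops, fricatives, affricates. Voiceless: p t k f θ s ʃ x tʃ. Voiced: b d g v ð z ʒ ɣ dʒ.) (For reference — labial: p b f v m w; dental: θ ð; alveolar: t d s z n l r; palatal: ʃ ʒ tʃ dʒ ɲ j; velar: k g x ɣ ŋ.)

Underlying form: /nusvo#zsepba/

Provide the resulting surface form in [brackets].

[nuzvo#ssebba]

Rule 1: /s/ before /v/ (voiced) → [z]
Rule 1: /z/ before /s/ (voiceless) → [s]
Rule 1: /p/ before /b/ (voiced) → [b]
After rule 1: nuzvo#ssebba
Rule 2: no segment meets the rule's conditions; no change.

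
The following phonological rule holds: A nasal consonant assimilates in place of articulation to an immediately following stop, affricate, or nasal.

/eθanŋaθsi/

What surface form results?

/n/ before /ŋ/ (velar) → [ŋ]

[eθaŋŋaθsi]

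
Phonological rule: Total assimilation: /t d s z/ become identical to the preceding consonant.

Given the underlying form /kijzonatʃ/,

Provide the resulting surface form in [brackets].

[kijjonatʃ]

/z/ after /j/ → [j] (total assimilation)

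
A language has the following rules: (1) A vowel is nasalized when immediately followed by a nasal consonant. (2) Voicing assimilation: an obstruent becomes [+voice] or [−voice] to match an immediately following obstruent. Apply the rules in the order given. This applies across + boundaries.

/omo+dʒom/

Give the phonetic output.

[õmo+dʒõm]

Rule 1: /o/ before nasal /m/ → [õ]
Rule 1: /o/ before nasal /m/ → [õ]
After rule 1: õmo+dʒõm
Rule 2: no segment meets the rule's conditions; no change.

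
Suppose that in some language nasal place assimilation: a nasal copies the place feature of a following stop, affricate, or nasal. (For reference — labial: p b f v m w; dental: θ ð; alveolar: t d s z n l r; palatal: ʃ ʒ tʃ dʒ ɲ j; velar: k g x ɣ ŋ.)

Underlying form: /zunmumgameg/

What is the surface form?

[zummuŋgameg]

/n/ before /m/ (labial) → [m]
/m/ before /g/ (velar) → [ŋ]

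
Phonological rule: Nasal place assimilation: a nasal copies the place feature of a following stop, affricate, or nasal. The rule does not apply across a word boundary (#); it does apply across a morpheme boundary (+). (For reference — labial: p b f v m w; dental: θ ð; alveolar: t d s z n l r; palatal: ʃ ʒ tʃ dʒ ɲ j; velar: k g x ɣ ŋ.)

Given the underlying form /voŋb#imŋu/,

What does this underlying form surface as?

/ŋ/ before /b/ (labial) → [m]
/m/ before /ŋ/ (velar) → [ŋ]

[vomb#iŋŋu]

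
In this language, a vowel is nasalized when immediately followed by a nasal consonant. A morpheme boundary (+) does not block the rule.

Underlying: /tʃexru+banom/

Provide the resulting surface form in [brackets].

[tʃexru+bãnõm]

/a/ before nasal /n/ → [ã]
/o/ before nasal /m/ → [õ]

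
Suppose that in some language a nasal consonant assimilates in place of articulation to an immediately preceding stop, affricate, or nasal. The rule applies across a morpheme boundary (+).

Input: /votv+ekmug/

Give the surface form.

/m/ after /k/ (velar) → [ŋ]

[votv+ekŋug]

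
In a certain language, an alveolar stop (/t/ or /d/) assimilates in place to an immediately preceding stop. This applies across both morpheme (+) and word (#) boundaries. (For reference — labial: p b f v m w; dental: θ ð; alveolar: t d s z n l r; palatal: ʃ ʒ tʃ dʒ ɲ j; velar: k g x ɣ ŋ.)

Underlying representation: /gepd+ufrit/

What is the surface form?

/d/ after /p/ (labial) → [b]

[gepb+ufrit]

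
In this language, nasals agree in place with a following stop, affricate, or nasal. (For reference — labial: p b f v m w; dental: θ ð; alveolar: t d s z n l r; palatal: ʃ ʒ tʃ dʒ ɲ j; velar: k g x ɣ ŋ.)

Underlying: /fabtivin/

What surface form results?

[fabtivin]

no segment meets the rule's conditions; no change.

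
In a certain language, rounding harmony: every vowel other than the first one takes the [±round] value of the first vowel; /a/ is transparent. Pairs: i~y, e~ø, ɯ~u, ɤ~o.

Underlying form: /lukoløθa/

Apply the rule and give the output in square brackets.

[lukoløθa]

no segment meets the rule's conditions; no change.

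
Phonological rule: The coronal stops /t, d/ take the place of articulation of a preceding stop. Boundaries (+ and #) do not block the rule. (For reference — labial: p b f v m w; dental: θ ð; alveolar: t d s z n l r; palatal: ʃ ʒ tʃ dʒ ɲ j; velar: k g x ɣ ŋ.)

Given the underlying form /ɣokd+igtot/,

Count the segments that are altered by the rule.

/d/ after /k/ (velar) → [g]
/t/ after /g/ (velar) → [k]
2 segments change.

2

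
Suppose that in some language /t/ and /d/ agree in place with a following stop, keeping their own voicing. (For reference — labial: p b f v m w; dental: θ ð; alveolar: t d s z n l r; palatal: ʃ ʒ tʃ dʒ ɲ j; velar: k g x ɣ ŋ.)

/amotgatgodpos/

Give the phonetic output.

[amokgakgobpos]

/t/ before /g/ (velar) → [k]
/t/ before /g/ (velar) → [k]
/d/ before /p/ (labial) → [b]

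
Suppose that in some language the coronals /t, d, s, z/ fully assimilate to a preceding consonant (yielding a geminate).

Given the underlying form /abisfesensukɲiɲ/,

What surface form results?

[abisfesennukɲiɲ]

/s/ after /n/ → [n] (total assimilation)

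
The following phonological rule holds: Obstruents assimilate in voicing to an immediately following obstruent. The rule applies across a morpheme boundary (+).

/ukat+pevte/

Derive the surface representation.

/v/ before /t/ (voiceless) → [f]

[ukat+pefte]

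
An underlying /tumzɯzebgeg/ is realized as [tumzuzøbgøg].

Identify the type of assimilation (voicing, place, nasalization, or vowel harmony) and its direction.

/ɯ/→[u] /e/→[ø] /e/→[ø].
Vowels agree with the first vowel, so the harmony is progressive.

vowel harmony, progressive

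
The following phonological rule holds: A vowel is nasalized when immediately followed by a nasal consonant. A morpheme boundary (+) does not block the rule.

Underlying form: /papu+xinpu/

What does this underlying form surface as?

/i/ before nasal /n/ → [ĩ]

[papu+xĩnpu]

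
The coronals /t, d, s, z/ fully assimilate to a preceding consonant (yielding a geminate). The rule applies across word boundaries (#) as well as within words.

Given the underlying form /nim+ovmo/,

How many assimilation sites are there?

0

No segment meets the rule's conditions.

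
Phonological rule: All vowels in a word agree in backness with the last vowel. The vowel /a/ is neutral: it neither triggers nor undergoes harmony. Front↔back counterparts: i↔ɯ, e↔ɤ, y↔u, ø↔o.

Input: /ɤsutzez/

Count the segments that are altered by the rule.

2

/ɤ/ harmonizes with /e/ ([-back]) → [e]
/u/ harmonizes with /e/ ([-back]) → [y]
2 segments change.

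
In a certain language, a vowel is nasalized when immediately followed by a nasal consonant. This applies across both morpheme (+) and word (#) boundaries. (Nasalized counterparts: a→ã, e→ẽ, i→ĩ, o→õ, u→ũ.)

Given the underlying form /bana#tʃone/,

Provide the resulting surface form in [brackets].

/a/ before nasal /n/ → [ã]
/o/ before nasal /n/ → [õ]

[bãna#tʃõne]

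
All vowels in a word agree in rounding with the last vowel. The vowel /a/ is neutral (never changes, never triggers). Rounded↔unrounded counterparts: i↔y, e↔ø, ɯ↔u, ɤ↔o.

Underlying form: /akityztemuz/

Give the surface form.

[akytyztømuz]

/i/ harmonizes with /u/ ([+round]) → [y]
/e/ harmonizes with /u/ ([+round]) → [ø]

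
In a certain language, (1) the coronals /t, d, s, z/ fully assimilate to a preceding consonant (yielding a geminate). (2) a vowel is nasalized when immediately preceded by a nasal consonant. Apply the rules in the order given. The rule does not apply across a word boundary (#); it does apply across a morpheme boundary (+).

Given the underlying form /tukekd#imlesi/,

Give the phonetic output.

Rule 1: /d/ after /k/ → [k] (total assimilation)
After rule 1: tukekk#imlesi
Rule 2: no segment meets the rule's conditions; no change.

[tukekk#imlesi]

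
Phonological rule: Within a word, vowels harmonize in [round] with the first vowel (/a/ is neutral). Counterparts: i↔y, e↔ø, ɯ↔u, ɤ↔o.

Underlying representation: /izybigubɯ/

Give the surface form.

[izibigɯbɯ]

/y/ harmonizes with /i/ ([-round]) → [i]
/u/ harmonizes with /i/ ([-round]) → [ɯ]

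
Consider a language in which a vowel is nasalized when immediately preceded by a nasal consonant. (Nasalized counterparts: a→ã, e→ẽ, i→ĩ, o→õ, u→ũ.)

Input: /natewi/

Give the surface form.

/a/ after nasal /n/ → [ã]

[nãtewi]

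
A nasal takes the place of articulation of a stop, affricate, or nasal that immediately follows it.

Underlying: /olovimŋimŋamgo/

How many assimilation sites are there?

3

/m/ before /ŋ/ (velar) → [ŋ]
/m/ before /ŋ/ (velar) → [ŋ]
/m/ before /g/ (velar) → [ŋ]
3 segments change.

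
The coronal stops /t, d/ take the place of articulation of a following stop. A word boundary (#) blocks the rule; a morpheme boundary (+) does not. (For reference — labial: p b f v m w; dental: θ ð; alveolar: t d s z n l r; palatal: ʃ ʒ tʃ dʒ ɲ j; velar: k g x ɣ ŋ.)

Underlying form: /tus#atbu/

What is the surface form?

[tus#apbu]

/t/ before /b/ (labial) → [p]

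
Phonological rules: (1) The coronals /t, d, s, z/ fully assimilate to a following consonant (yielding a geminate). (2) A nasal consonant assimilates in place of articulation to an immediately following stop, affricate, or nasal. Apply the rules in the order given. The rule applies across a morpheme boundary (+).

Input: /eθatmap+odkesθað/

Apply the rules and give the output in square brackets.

Rule 1: /t/ before /m/ → [m] (total assimilation)
Rule 1: /d/ before /k/ → [k] (total assimilation)
Rule 1: /s/ before /θ/ → [θ] (total assimilation)
After rule 1: eθammap+okkeθθað
Rule 2: no segment meets the rule's conditions; no change.

[eθammap+okkeθθað]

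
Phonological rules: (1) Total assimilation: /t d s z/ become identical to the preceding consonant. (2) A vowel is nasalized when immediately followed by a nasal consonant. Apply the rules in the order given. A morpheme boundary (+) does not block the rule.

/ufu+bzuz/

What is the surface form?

Rule 1: /z/ after /b/ → [b] (total assimilation)
After rule 1: ufu+bbuz
Rule 2: no segment meets the rule's conditions; no change.

[ufu+bbuz]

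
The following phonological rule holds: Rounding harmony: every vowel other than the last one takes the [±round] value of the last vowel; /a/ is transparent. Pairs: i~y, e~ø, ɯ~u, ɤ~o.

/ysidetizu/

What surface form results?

/i/ harmonizes with /u/ ([+round]) → [y]
/e/ harmonizes with /u/ ([+round]) → [ø]
/i/ harmonizes with /u/ ([+round]) → [y]

[ysydøtyzu]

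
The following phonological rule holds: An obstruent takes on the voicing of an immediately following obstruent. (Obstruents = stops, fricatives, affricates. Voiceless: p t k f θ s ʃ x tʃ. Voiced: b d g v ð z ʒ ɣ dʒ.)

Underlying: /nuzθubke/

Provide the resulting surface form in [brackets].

/z/ before /θ/ (voiceless) → [s]
/b/ before /k/ (voiceless) → [p]

[nusθupke]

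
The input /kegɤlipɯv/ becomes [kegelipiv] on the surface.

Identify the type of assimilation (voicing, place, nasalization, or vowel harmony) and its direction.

/ɤ/→[e] /ɯ/→[i].
Vowels agree with the first vowel, so the harmony is progressive.

vowel harmony, progressive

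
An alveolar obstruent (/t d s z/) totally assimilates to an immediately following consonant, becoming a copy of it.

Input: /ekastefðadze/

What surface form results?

[ekattefðazze]

/s/ before /t/ → [t] (total assimilation)
/d/ before /z/ → [z] (total assimilation)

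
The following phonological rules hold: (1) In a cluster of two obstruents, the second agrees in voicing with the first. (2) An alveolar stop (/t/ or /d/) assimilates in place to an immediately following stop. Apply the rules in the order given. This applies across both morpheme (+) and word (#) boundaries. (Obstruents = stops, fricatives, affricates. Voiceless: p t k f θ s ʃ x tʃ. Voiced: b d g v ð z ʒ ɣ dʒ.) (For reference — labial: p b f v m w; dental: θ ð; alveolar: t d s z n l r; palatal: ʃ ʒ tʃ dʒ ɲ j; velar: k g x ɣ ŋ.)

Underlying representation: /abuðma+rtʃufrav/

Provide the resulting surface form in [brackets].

[abuðma+rtʃufrav]

Rule 1: no segment meets the rule's conditions; no change.
After rule 1: abuðma+rtʃufrav
Rule 2: no segment meets the rule's conditions; no change.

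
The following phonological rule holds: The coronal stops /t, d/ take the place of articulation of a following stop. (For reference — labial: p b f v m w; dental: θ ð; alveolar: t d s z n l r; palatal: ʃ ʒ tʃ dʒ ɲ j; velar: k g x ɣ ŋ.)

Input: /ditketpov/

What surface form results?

/t/ before /k/ (velar) → [k]
/t/ before /p/ (labial) → [p]

[dikkeppov]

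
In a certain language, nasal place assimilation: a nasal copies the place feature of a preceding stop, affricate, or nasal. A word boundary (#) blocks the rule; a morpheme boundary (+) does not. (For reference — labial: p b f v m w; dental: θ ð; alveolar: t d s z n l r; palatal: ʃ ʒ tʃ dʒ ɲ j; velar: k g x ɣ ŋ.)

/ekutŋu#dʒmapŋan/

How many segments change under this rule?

3

/ŋ/ after /t/ (alveolar) → [n]
/m/ after /dʒ/ (palatal) → [ɲ]
/ŋ/ after /p/ (labial) → [m]
3 segments change.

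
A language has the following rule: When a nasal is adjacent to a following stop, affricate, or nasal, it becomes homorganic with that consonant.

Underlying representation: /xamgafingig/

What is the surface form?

[xaŋgafiŋgig]

/m/ before /g/ (velar) → [ŋ]
/n/ before /g/ (velar) → [ŋ]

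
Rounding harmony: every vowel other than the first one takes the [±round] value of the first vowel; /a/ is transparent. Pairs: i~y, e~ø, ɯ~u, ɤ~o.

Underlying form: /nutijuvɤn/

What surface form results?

/i/ harmonizes with /u/ ([+round]) → [y]
/ɤ/ harmonizes with /u/ ([+round]) → [o]

[nutyjuvon]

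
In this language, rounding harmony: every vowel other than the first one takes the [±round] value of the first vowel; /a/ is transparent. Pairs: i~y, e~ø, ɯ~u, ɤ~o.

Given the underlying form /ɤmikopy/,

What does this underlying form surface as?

[ɤmikɤpi]

/o/ harmonizes with /ɤ/ ([-round]) → [ɤ]
/y/ harmonizes with /ɤ/ ([-round]) → [i]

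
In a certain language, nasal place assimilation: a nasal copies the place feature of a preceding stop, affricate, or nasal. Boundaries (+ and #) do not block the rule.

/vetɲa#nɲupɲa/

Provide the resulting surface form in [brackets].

/ɲ/ after /t/ (alveolar) → [n]
/ɲ/ after /n/ (alveolar) → [n]
/ɲ/ after /p/ (labial) → [m]

[vetna#nnupma]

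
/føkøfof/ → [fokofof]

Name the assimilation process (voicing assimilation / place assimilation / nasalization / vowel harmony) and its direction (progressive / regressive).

/ø/→[o] /ø/→[o].
Vowels agree with the last vowel, so the harmony is regressive.

vowel harmony, regressive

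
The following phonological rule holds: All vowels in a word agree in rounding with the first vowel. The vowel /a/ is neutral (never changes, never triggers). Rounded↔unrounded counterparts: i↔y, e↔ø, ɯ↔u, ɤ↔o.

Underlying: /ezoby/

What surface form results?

/o/ harmonizes with /e/ ([-round]) → [ɤ]
/y/ harmonizes with /e/ ([-round]) → [i]

[ezɤbi]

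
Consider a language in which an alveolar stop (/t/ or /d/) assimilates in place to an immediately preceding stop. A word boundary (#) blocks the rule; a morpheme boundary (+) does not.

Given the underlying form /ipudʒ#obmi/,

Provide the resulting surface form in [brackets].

no segment meets the rule's conditions; no change.

[ipudʒ#obmi]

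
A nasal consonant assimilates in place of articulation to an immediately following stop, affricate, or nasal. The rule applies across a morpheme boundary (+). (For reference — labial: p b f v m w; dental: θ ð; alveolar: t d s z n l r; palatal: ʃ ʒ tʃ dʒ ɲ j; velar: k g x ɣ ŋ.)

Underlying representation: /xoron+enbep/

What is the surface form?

[xoron+embep]

/n/ before /b/ (labial) → [m]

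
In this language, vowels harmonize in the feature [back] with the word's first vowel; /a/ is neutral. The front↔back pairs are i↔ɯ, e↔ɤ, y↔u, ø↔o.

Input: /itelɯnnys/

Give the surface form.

[itelinnys]

/ɯ/ harmonizes with /i/ ([-back]) → [i]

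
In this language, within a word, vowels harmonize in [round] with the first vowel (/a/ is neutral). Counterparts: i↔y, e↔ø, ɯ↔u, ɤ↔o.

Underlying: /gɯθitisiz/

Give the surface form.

[gɯθitisiz]

no segment meets the rule's conditions; no change.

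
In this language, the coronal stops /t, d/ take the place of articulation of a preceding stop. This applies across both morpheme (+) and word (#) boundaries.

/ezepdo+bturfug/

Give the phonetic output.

[ezepbo+bpurfug]

/d/ after /p/ (labial) → [b]
/t/ after /b/ (labial) → [p]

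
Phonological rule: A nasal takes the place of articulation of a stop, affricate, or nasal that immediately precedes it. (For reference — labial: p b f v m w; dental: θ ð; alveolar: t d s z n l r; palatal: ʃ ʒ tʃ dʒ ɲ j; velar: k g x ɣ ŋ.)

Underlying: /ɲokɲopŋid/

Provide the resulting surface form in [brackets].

/ɲ/ after /k/ (velar) → [ŋ]
/ŋ/ after /p/ (labial) → [m]

[ɲokŋopmid]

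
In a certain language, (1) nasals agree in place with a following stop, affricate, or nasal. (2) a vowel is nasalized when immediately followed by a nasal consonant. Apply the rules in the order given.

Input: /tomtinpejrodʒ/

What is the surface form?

[tõntĩmpejrodʒ]

Rule 1: /m/ before /t/ (alveolar) → [n]
Rule 1: /n/ before /p/ (labial) → [m]
After rule 1: tontimpejrodʒ
Rule 2: /o/ before nasal /n/ → [õ]
Rule 2: /i/ before nasal /m/ → [ĩ]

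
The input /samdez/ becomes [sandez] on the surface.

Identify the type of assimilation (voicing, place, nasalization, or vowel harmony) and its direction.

place assimilation, regressive

/m/→[n].
Each target copies a feature from the following segment, so the direction is regressive.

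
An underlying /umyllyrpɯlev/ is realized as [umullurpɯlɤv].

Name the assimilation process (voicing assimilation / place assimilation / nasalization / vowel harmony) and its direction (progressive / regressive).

/y/→[u] /y/→[u] /e/→[ɤ].
Vowels agree with the first vowel, so the harmony is progressive.

vowel harmony, progressive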